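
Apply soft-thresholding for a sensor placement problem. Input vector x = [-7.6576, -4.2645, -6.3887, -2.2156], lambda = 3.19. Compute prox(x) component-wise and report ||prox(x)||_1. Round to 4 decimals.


Soft-thresholding with lambda = 3.19:
prox(-7.6576) = sign(-7.6576)*max(|-7.6576| - 3.19, 0) = -4.4676
prox(-4.2645) = sign(-4.2645)*max(|-4.2645| - 3.19, 0) = -1.0745
prox(-6.3887) = sign(-6.3887)*max(|-6.3887| - 3.19, 0) = -3.1987
prox(-2.2156) = sign(-2.2156)*max(|-2.2156| - 3.19, 0) = 0.0
prox(x) = [-4.4676, -1.0745, -3.1987, 0.0]
||prox(x)||_1 = 4.4676 + 1.0745 + 3.1987 + 0.0 = 8.7408


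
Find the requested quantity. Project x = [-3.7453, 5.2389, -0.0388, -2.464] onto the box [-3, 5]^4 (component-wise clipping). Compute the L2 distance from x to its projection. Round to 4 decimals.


Project each component onto [-3, 5].
clip(-3.7453) = -3.0, clip(5.2389) = 5.0, clip(-0.0388) = -0.0388, clip(-2.464) = -2.464
Projection = [-3.0, 5.0, -0.0388, -2.464]
Squared diffs: [0.5555, 0.0571, 0.0, 0.0]
Distance = sqrt(0.6126) = 0.7827


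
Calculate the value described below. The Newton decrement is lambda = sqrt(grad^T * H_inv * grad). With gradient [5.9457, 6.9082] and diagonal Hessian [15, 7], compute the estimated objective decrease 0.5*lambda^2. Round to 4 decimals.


Step 1: H is diagonal, so H^(-1) * g = [0.3964, 0.9869].
Step 2: g^T H^(-1) g = sum_i g_i^2 / H_ii
  = (5.9457)^2/15 + (6.9082)^2/7
  = 2.3568 + 6.8176 = 9.1744
Step 3: Objective decrease = 0.5 * g^T H^(-1) g = 4.5872


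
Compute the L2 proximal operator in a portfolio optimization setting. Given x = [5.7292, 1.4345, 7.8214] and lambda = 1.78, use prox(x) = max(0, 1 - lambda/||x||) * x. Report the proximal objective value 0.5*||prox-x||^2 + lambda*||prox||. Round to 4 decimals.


Step 1: Compute ||x||.
||x|| = 9.8008
Step 2: Compute scaling factor.
scale = max(0, 1 - 1.78/9.8008) = 0.8184
Step 3: prox(x) = [4.6887, 1.174, 6.4009]
||prox(x)|| = 8.0208
Step 4: Proximal objective.
0.5*||prox-x||^2 = 1.5842
lambda*||prox|| = 14.277
Total = 15.8612


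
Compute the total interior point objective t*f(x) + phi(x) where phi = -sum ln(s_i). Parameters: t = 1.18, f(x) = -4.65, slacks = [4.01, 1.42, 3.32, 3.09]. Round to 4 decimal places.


Step 1: Compute log-barrier.
ln values: [1.3888, 0.3507, 1.2, 1.1282]
phi = -(1.3888 + 0.3507 + 1.2 + 1.1282) = -4.0676
Step 2: Compute augmented objective.
t*f(x) = 1.18*-4.65 = -5.487
Total = -5.487 - 4.0676 = -9.5546


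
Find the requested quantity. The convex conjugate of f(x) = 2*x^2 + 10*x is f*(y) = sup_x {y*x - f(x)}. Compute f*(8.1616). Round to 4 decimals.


f*(y) = sup_x {y*x - a*x^2 - b*x} = sup_x {(y-b)*x - a*x^2}
FOC: (y - b) - 2a*x = 0 => x* = (y - b)/(2a)
x* = (8.1616 - 10)/(2*2) = -0.4596
f*(8.1616) = (y-b)^2/(4a) = (8.1616 - 10)^2/(4*2)
= 3.3797/8 = 0.4225


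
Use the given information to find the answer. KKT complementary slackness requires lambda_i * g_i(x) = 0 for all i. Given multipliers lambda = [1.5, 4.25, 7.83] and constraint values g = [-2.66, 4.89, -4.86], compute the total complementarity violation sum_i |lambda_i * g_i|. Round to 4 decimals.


KKT complementary slackness check:
lambda_1 * g_1 = 1.5 * -2.66 = -3.99
lambda_2 * g_2 = 4.25 * 4.89 = 20.7825
lambda_3 * g_3 = 7.83 * -4.86 = -38.0538
Total violation = 3.99 + 20.7825 + 38.0538 = 62.8263


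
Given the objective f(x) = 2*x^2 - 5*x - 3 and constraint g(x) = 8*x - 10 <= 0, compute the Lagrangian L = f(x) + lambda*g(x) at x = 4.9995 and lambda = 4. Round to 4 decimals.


Step 1: Evaluate f(x).
f(4.9995) = 2*4.9995^2 - 5*4.9995 - 3 = 21.9925
Step 2: Evaluate g(x).
g(4.9995) = 8*4.9995 - 10 = 29.996
Step 3: Compute Lagrangian.
L = 21.9925 + 4*29.996 = 141.9765


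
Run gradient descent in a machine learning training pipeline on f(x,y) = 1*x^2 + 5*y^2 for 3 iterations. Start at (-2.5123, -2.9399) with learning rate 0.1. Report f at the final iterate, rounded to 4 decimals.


Gradient descent on f(x,y) = 1*x^2 + 5*y^2.
Starting point: (-2.5123, -2.9399), alpha = 0.1
Step 1: grad_x = 2*1*-2.5123 = -5.0246, grad_y = 2*5*-2.9399 = -29.399
  x_1 = -2.5123 - 0.1*-5.0246 = -2.0098
  y_1 = -2.9399 - 0.1*-29.399 = 0.0
Step 2: grad_x = 2*1*-2.0098 = -4.0197, grad_y = 2*5*0.0 = 0.0
  x_2 = -2.0098 - 0.1*-4.0197 = -1.6079
  y_2 = 0.0 - 0.1*0.0 = 0.0
Step 3: grad_x = 2*1*-1.6079 = -3.2157, grad_y = 2*5*0.0 = 0.0
  x_3 = -1.6079 - 0.1*-3.2157 = -1.2863
  y_3 = 0.0 - 0.1*0.0 = 0.0
f(-1.2863, 0.0) = 1*(-1.2863)^2 + 5*0.0^2 = 1.6546


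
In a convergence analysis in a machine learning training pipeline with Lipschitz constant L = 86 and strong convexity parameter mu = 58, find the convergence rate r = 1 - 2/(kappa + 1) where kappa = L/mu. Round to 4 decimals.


Step 1: Compute the condition number.
kappa = L/mu = 86/58 = 1.4828
Step 2: Compute the convergence rate.
r = 1 - 2/(kappa + 1) = 1 - 2*mu/(L + mu) = (L - mu)/(L + mu) = 28/144 = 0.1944


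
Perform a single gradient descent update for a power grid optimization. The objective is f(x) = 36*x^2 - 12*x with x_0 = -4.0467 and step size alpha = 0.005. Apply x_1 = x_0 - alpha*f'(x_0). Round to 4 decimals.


We compute the gradient at x_0 and apply the update.
f'(x) = 72*x - 12
f'(-4.0467) = 72*-4.0467 - 12 = -303.3624
x_1 = -4.0467 - 0.005*-303.3624 = -2.5299


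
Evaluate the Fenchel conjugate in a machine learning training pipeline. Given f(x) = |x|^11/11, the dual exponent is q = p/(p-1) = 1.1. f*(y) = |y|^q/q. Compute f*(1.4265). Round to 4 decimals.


The conjugate exponent q satisfies 1/p + 1/q = 1.
p = 11, so q = 11/(11 - 1) = 1.1
|y|^q = 1.4265^1.1 = 1.4781
f*(1.4265) = 1.4781 / 1.1 = 1.3437


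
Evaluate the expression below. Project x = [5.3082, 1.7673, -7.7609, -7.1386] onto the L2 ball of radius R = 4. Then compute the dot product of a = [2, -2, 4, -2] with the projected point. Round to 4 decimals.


Step 1: Compute ||x|| (intermediates to 6 decimals).
||x|| = sqrt(5.3082^2 + 1.7673^2 + (-7.7609)^2 + (-7.1386)^2) = 11.936981
Step 2: Project.
Since ||x|| > R, scale = R/||x|| = 4/11.936981 = 0.335093, proj(x) = scale * x
proj(x) = [1.778741, 0.59221, -2.600623, -2.392095]
Step 3: Dot product.
a^T * proj(x) = 2*1.778741 - 2*0.59221 + 4*(-2.600623) - 2*(-2.392095) = -3.2452


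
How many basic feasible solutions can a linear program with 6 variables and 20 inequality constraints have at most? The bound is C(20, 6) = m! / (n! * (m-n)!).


Each vertex corresponds to some choice of n active constraints out of m, so the number of vertices is at most C(m, n) = m! / (n!(m-n)!).
m = 20, n = 6
Numerator: 20 * 19 * 18 * 17 * 16 * 15
Denominator: 6! = 720
C(20, 6) = 38760


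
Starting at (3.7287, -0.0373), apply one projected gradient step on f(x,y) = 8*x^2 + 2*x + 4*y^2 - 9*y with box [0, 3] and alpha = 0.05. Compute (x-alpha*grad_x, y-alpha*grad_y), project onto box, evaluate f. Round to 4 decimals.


Step 1: Compute gradient at (3.7287, -0.0373).
grad_x = 2*8*3.7287 + 2 = 61.6592
grad_y = 2*4*-0.0373 - 9 = -9.2984
Step 2: Gradient step.
x_raw = 3.7287 - 0.05*61.6592 = 0.6457
y_raw = -0.0373 - 0.05*-9.2984 = 0.4276
Step 3: Project onto [0, 3].
x_proj = clip(0.6457) = 0.6457
y_proj = clip(0.4276) = 0.4276
Step 4: Evaluate f.
f(0.6457, 0.4276) = 1.5102


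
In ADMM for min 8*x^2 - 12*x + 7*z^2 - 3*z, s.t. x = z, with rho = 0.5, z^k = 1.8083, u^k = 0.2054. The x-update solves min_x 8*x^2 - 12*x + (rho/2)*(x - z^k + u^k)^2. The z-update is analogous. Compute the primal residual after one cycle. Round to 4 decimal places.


ADMM iteration with rho = 0.5, z^k = 1.8083, u^k = 0.2054
Step 1: x-update.
Minimize 8*x^2 - 12*x + (0.5/2)*(x - 1.8083 + 0.2054)^2
FOC: (2*8 + 0.5)*x = 12 + 0.5*(1.8083 - 0.2054)
x^{k+1} = 0.7758
Step 2: z-update.
Minimize 7*z^2 - 3*z + (0.5/2)*(0.7758 - z + 0.2054)^2
FOC: (2*7 + 0.5)*z = 3 + 0.5*(0.7758 + 0.2054)
z^{k+1} = 0.2407
Step 3: u-update.
u^{k+1} = 0.2054 + 0.7758 - 0.2407 = 0.7405
Step 4: Primal residual = |0.7758 - 0.2407| = 0.5351


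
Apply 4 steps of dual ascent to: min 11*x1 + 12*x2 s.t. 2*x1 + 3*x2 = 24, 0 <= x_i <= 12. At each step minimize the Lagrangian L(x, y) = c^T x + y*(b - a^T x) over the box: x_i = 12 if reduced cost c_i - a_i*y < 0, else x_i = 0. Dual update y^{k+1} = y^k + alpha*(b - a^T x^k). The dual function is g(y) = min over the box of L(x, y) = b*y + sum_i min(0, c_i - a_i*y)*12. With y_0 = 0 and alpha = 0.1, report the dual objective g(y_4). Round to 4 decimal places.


Dual ascent for LP: min 11*x1 + 12*x2, 2*x1 + 3*x2 = 24, 0 <= x_i <= 12
Step 1: y^k = 0.0, reduced costs: (11.0, 12.0)
  x^k = (0.0, 0.0), subgradient = b - a^T x = 24.0
  y^{k+1} = 0.0 + 0.1*24.0 = 2.4
Step 2: y^k = 2.4, reduced costs: (6.2, 4.8)
  x^k = (0.0, 0.0), subgradient = b - a^T x = 24.0
  y^{k+1} = 2.4 + 0.1*24.0 = 4.8
Step 3: y^k = 4.8, reduced costs: (1.4, -2.4)
  x^k = (0.0, 12.0), subgradient = b - a^T x = -12.0
  y^{k+1} = 4.8 + 0.1*-12.0 = 3.6
Step 4: y^k = 3.6, reduced costs: (3.8, 1.2)
  x^k = (0.0, 0.0), subgradient = b - a^T x = 24.0
  y^{k+1} = 3.6 + 0.1*24.0 = 6.0
Dual objective at y_4 = 6.0: reduced costs (-1.0, -6.0), box minimizer x = (12.0, 12.0)
g(y_4) = b*y + (c1 - a1*y)*x1 + (c2 - a2*y)*x2 = 24*6.0 + (-1.0)*12.0 + (-6.0)*12.0 = 144.0 - 12.0 - 72.0 = 60.0


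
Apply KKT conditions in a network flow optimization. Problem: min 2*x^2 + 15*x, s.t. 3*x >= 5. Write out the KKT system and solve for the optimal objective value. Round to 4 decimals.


Step 1: Try lambda = 0 (constraint inactive).
x_unc = -15/(2*2) = -3.75
Check: 3*-3.75 = -11.25 < 5 -- violated!
Step 2: Constraint must be active: 3*x = 5
x* = 5/3 = 1.6667 (rounded; the exact value 5/3 is used below)
lambda = (2*2*(5/3) + 15)/3 = 7.2222
Step 3: Compute optimal value.
f(x*) = 2*(5/3)^2 + 15*(5/3) = 30.5556


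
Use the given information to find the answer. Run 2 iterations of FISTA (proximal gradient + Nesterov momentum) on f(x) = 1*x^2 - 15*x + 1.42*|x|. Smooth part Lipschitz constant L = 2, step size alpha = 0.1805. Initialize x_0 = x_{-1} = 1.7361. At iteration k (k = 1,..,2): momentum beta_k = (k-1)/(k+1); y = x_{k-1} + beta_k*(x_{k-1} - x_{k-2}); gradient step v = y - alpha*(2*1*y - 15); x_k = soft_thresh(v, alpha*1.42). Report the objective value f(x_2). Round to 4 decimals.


FISTA on f(x) = 1*x^2 - 15*x + 1.42*|x|
L = 2, alpha = 0.1805
Iteration 1: beta = 0.0, y = 1.7361 + 0.0*(1.7361 - 1.7361) = 1.7361
  grad(y) = -11.5278, v = y - alpha*grad = 3.8169
  prox(v) = soft_thresh(3.8169, 0.2563) = 3.5606
Iteration 2: beta = 0.3333, y = 3.5606 + 0.3333*(3.5606 - 1.7361) = 4.1687
  grad(y) = -6.6626, v = y - alpha*grad = 5.3713
  prox(v) = soft_thresh(5.3713, 0.2563) = 5.115
f(x_2) = 1*5.115^2 - 15*5.115 + 1.42*|5.115| = -43.2985


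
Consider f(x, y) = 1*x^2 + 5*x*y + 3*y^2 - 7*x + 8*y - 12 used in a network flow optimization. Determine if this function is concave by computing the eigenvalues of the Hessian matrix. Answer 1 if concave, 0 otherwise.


The Hessian of f(x,y) = 1*x^2 + 5*x*y + 3*y^2 - 7*x + 8*y - 12 is:
H = [[2, 5], [5, 6]]
Trace = 2 + 6 = 8
Determinant = 2*6 - (5)^2 = -13
Discriminant = (8)^2 - 4*-13 = 116.0
Eigenvalues: lambda_1 = -1.3852, lambda_2 = 9.3852
The function is not concave.

0


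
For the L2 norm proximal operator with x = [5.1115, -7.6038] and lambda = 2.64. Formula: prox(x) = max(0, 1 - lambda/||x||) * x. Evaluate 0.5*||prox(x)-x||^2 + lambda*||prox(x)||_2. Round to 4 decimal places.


Step 1: Compute ||x||.
||x|| = 9.1622
Step 2: Compute scaling factor.
scale = max(0, 1 - 2.64/9.1622) = 0.7119
Step 3: prox(x) = [3.6387, -5.4128]
||prox(x)|| = 6.5222
Step 4: Proximal objective.
0.5*||prox-x||^2 = 3.4848
lambda*||prox|| = 17.2186
Total = 20.7033


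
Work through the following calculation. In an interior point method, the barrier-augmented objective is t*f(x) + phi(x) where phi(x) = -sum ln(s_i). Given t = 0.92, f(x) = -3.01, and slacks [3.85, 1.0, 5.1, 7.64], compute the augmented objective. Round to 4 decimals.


Step 1: Compute log-barrier.
ln values: [1.3481, 0.0, 1.6292, 2.0334]
phi = -(1.3481 + 0.0 + 1.6292 + 2.0334) = -5.0107
Step 2: Compute augmented objective.
t*f(x) = 0.92*-3.01 = -2.7692
Total = -2.7692 - 5.0107 = -7.7799


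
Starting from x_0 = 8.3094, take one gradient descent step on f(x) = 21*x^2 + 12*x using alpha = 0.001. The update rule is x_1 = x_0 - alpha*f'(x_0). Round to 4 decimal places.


We compute the gradient at x_0 and apply the update.
f'(x) = 42*x + 12
f'(8.3094) = 42*8.3094 + 12 = 360.9948
x_1 = 8.3094 - 0.001*360.9948 = 7.9484


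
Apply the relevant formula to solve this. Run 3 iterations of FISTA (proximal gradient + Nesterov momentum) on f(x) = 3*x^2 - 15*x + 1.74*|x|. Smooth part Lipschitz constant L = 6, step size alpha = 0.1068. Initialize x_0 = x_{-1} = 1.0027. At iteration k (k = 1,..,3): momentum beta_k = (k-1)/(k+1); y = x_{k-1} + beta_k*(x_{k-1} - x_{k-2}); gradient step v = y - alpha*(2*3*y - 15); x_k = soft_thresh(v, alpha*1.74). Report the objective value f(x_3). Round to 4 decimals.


FISTA on f(x) = 3*x^2 - 15*x + 1.74*|x|
L = 6, alpha = 0.1068
Iteration 1: beta = 0.0, y = 1.0027 + 0.0*(1.0027 - 1.0027) = 1.0027
  grad(y) = -8.9838, v = y - alpha*grad = 1.9622
  prox(v) = soft_thresh(1.9622, 0.1858) = 1.7763
Iteration 2: beta = 0.3333, y = 1.7763 + 0.3333*(1.7763 - 1.0027) = 2.0342
  grad(y) = -2.7947, v = y - alpha*grad = 2.3327
  prox(v) = soft_thresh(2.3327, 0.1858) = 2.1469
Iteration 3: beta = 0.5, y = 2.1469 + 0.5*(2.1469 - 1.7763) = 2.3321
  grad(y) = -1.0073, v = y - alpha*grad = 2.4397
  prox(v) = soft_thresh(2.4397, 0.1858) = 2.2539
f(x_3) = 3*2.2539^2 - 15*2.2539 + 1.74*|2.2539| = -14.6465


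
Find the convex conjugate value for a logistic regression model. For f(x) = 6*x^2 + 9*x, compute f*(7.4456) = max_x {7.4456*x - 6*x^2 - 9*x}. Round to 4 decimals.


f*(y) = sup_x {y*x - a*x^2 - b*x} = sup_x {(y-b)*x - a*x^2}
FOC: (y - b) - 2a*x = 0 => x* = (y - b)/(2a)
x* = (7.4456 - 9)/(2*6) = -0.1295
f*(7.4456) = (y-b)^2/(4a) = (7.4456 - 9)^2/(4*6)
= 2.4162/24 = 0.1007


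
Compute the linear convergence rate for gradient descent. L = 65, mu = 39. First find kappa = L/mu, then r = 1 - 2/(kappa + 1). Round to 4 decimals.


Step 1: Compute the condition number.
kappa = L/mu = 65/39 = 1.6667
Step 2: Compute the convergence rate.
r = 1 - 2/(kappa + 1) = 1 - 2*mu/(L + mu) = (L - mu)/(L + mu) = 26/104 = 0.25


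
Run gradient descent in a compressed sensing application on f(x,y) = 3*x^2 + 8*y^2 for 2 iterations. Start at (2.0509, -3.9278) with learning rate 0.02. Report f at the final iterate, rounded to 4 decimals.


Gradient descent on f(x,y) = 3*x^2 + 8*y^2.
Starting point: (2.0509, -3.9278), alpha = 0.02
Step 1: grad_x = 2*3*2.0509 = 12.3054, grad_y = 2*8*-3.9278 = -62.8448
  x_1 = 2.0509 - 0.02*12.3054 = 1.8048
  y_1 = -3.9278 - 0.02*-62.8448 = -2.6709
Step 2: grad_x = 2*3*1.8048 = 10.8288, grad_y = 2*8*-2.6709 = -42.7345
  x_2 = 1.8048 - 0.02*10.8288 = 1.5882
  y_2 = -2.6709 - 0.02*-42.7345 = -1.8162
f(1.5882, -1.8162) = 3*1.5882^2 + 8*(-1.8162)^2 = 33.9564


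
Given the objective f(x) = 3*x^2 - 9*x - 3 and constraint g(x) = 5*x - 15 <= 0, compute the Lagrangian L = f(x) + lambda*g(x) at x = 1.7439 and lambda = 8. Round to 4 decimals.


Step 1: Evaluate f(x).
f(1.7439) = 3*1.7439^2 - 9*1.7439 - 3 = -9.5715
Step 2: Evaluate g(x).
g(1.7439) = 5*1.7439 - 15 = -6.2805
Step 3: Compute Lagrangian.
L = -9.5715 + 8*-6.2805 = -59.8155


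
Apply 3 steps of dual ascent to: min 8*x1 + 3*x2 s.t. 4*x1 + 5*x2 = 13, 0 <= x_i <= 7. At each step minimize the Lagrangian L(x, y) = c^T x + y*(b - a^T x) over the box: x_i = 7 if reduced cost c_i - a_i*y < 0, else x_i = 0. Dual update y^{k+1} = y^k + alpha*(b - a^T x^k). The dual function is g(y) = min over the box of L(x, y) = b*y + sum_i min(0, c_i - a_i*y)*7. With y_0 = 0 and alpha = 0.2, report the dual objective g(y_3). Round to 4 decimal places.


Dual ascent for LP: min 8*x1 + 3*x2, 4*x1 + 5*x2 = 13, 0 <= x_i <= 7
Step 1: y^k = 0.0, reduced costs: (8.0, 3.0)
  x^k = (0.0, 0.0), subgradient = b - a^T x = 13.0
  y^{k+1} = 0.0 + 0.2*13.0 = 2.6
Step 2: y^k = 2.6, reduced costs: (-2.4, -10.0)
  x^k = (7.0, 7.0), subgradient = b - a^T x = -50.0
  y^{k+1} = 2.6 + 0.2*-50.0 = -7.4
Step 3: y^k = -7.4, reduced costs: (37.6, 40.0)
  x^k = (0.0, 0.0), subgradient = b - a^T x = 13.0
  y^{k+1} = -7.4 + 0.2*13.0 = -4.8
Dual objective at y_3 = -4.8: reduced costs (27.2, 27.0), box minimizer x = (0.0, 0.0)
g(y_3) = b*y + (c1 - a1*y)*x1 + (c2 - a2*y)*x2 = 13*(-4.8) + 27.2*0.0 + 27.0*0.0 = -62.4 + 0.0 + 0.0 = -62.4


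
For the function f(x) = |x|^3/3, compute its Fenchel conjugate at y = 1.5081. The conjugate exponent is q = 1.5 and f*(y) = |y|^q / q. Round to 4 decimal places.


The conjugate exponent q satisfies 1/p + 1/q = 1.
p = 3, so q = 3/(3 - 1) = 1.5
|y|^q = 1.5081^1.5 = 1.852
f*(1.5081) = 1.852 / 1.5 = 1.2347


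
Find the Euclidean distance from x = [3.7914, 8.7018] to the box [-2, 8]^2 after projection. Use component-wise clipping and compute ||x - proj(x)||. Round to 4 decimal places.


Project each component onto [-2, 8].
clip(3.7914) = 3.7914, clip(8.7018) = 8.0
Projection = [3.7914, 8.0]
Squared diffs: [0.0, 0.4925]
Distance = sqrt(0.4925) = 0.7018


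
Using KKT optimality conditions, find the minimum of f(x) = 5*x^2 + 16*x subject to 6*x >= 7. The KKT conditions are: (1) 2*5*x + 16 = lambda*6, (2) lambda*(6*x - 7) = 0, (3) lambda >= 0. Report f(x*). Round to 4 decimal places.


Step 1: Try lambda = 0 (constraint inactive).
x_unc = -16/(2*5) = -1.6
Check: 6*-1.6 = -9.6 < 7 -- violated!
Step 2: Constraint must be active: 6*x = 7
x* = 7/6 = 1.1667 (rounded; the exact value 7/6 is used below)
lambda = (2*5*(7/6) + 16)/6 = 4.6111
Step 3: Compute optimal value.
f(x*) = 5*(7/6)^2 + 16*(7/6) = 25.4722


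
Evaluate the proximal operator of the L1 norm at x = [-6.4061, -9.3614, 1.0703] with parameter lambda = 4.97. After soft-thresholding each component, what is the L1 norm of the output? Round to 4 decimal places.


Soft-thresholding with lambda = 4.97:
prox(-6.4061) = sign(-6.4061)*max(|-6.4061| - 4.97, 0) = -1.4361
prox(-9.3614) = sign(-9.3614)*max(|-9.3614| - 4.97, 0) = -4.3914
prox(1.0703) = sign(1.0703)*max(|1.0703| - 4.97, 0) = 0.0
prox(x) = [-1.4361, -4.3914, 0.0]
||prox(x)||_1 = 1.4361 + 4.3914 + 0.0 = 5.8275


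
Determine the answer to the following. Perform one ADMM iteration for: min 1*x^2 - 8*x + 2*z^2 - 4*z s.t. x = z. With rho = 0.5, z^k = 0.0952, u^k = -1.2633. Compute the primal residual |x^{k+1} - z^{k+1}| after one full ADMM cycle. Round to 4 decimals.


ADMM iteration with rho = 0.5, z^k = 0.0952, u^k = -1.2633
Step 1: x-update.
Minimize 1*x^2 - 8*x + (0.5/2)*(x - 0.0952 - 1.2633)^2
FOC: (2*1 + 0.5)*x = 8 + 0.5*(0.0952 + 1.2633)
x^{k+1} = 3.4717
Step 2: z-update.
Minimize 2*z^2 - 4*z + (0.5/2)*(3.4717 - z - 1.2633)^2
FOC: (2*2 + 0.5)*z = 4 + 0.5*(3.4717 - 1.2633)
z^{k+1} = 1.1343
Step 3: u-update.
u^{k+1} = -1.2633 + 3.4717 - 1.1343 = 1.0741
Step 4: Primal residual = |3.4717 - 1.1343| = 2.3374


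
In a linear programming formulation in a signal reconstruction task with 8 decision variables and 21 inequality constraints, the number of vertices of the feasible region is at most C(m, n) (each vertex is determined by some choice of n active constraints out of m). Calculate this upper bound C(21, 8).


Each vertex corresponds to some choice of n active constraints out of m, so the number of vertices is at most C(m, n) = m! / (n!(m-n)!).
m = 21, n = 8
Numerator: 21 * 20 * 19 * 18 * 17 * 16 * 15 * 14
Denominator: 8! = 40320
C(21, 8) = 203490


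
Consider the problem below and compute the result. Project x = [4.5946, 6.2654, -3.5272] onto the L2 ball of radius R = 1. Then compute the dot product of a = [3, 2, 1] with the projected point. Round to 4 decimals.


Step 1: Compute ||x|| (intermediates to 6 decimals).
||x|| = sqrt(4.5946^2 + 6.2654^2 + (-3.5272)^2) = 8.532686
Step 2: Project.
Since ||x|| > R, scale = R/||x|| = 1/8.532686 = 0.117196, proj(x) = scale * x
proj(x) = [0.538469, 0.73428, -0.413374]
Step 3: Dot product.
a^T * proj(x) = 3*0.538469 + 2*0.73428 + 1*(-0.413374) = 2.6706


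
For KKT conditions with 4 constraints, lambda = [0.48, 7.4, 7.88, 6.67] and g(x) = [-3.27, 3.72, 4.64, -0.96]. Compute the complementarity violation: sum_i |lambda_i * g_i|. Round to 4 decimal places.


KKT complementary slackness check:
lambda_1 * g_1 = 0.48 * -3.27 = -1.5696
lambda_2 * g_2 = 7.4 * 3.72 = 27.528
lambda_3 * g_3 = 7.88 * 4.64 = 36.5632
lambda_4 * g_4 = 6.67 * -0.96 = -6.4032
Total violation = 1.5696 + 27.528 + 36.5632 + 6.4032 = 72.064


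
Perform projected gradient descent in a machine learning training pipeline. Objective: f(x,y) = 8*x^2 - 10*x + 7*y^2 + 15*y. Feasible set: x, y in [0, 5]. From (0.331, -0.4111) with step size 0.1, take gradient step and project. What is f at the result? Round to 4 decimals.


Step 1: Compute gradient at (0.331, -0.4111).
grad_x = 2*8*0.331 - 10 = -4.704
grad_y = 2*7*-0.4111 + 15 = 9.2446
Step 2: Gradient step.
x_raw = 0.331 - 0.1*-4.704 = 0.8014
y_raw = -0.4111 - 0.1*9.2446 = -1.3356
Step 3: Project onto [0, 5].
x_proj = clip(0.8014) = 0.8014
y_proj = clip(-1.3356) = 0.0
Step 4: Evaluate f.
f(0.8014, 0.0) = -2.8761


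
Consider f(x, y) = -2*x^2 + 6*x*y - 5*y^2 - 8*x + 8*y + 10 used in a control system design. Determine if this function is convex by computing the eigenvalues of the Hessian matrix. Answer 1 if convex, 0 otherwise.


The Hessian of f(x,y) = -2*x^2 + 6*x*y - 5*y^2 - 8*x + 8*y + 10 is:
H = [[-4, 6], [6, -10]]
Trace = -4 - 10 = -14
Determinant = -4*-10 - (6)^2 = 4
Discriminant = (-14)^2 - 4*4 = 180.0
Eigenvalues: lambda_1 = -13.7082, lambda_2 = -0.2918
The function is not convex.

0


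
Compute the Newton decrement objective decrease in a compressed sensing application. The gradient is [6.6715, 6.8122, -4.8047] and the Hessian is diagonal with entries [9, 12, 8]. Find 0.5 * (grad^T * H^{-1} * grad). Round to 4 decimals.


Step 1: H is diagonal, so H^(-1) * g = [0.7413, 0.5677, -0.6006].
Step 2: g^T H^(-1) g = sum_i g_i^2 / H_ii
  = (6.6715)^2/9 + (6.8122)^2/12 + (-4.8047)^2/8
  = 4.9454 + 3.8672 + 2.8856 = 11.6982
Step 3: Objective decrease = 0.5 * g^T H^(-1) g = 5.8491


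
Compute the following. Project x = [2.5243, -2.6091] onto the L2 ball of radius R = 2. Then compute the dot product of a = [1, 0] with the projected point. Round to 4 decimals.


Step 1: Compute ||x|| (intermediates to 6 decimals).
||x|| = sqrt(2.5243^2 + (-2.6091)^2) = 3.630357
Step 2: Project.
Since ||x|| > R, scale = R/||x|| = 2/3.630357 = 0.55091, proj(x) = scale * x
proj(x) = [1.390662, -1.437379]
Step 3: Dot product.
a^T * proj(x) = 1*1.390662 + 0*(-1.437379) = 1.3907


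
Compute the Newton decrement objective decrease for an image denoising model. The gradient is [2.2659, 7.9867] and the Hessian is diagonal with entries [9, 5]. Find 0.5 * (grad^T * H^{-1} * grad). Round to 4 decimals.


Step 1: H is diagonal, so H^(-1) * g = [0.2518, 1.5973].
Step 2: g^T H^(-1) g = sum_i g_i^2 / H_ii
  = (2.2659)^2/9 + (7.9867)^2/5
  = 0.5705 + 12.7575 = 13.328
Step 3: Objective decrease = 0.5 * g^T H^(-1) g = 6.664


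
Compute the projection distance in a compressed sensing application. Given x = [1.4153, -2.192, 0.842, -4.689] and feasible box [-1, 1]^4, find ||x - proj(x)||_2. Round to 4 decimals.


Project each component onto [-1, 1].
clip(1.4153) = 1.0, clip(-2.192) = -1.0, clip(0.842) = 0.842, clip(-4.689) = -1.0
Projection = [1.0, -1.0, 0.842, -1.0]
Squared diffs: [0.1725, 1.4209, 0.0, 13.6087]
Distance = sqrt(15.2021) = 3.899


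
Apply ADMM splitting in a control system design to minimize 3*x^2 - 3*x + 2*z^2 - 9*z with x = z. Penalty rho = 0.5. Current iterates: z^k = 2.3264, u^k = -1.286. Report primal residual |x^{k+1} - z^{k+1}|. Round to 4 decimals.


ADMM iteration with rho = 0.5, z^k = 2.3264, u^k = -1.286
Step 1: x-update.
Minimize 3*x^2 - 3*x + (0.5/2)*(x - 2.3264 - 1.286)^2
FOC: (2*3 + 0.5)*x = 3 + 0.5*(2.3264 + 1.286)
x^{k+1} = 0.7394
Step 2: z-update.
Minimize 2*z^2 - 9*z + (0.5/2)*(0.7394 - z - 1.286)^2
FOC: (2*2 + 0.5)*z = 9 + 0.5*(0.7394 - 1.286)
z^{k+1} = 1.9393
Step 3: u-update.
u^{k+1} = -1.286 + 0.7394 - 1.9393 = -2.4859
Step 4: Primal residual = |0.7394 - 1.9393| = 1.1999


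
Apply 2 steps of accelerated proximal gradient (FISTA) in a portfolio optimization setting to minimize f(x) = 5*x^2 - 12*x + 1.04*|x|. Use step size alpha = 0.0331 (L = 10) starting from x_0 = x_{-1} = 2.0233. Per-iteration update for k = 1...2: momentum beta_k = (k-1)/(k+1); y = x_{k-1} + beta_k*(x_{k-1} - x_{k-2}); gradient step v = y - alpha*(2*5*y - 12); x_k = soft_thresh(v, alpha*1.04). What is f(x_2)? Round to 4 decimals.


FISTA on f(x) = 5*x^2 - 12*x + 1.04*|x|
L = 10, alpha = 0.0331
Iteration 1: beta = 0.0, y = 2.0233 + 0.0*(2.0233 - 2.0233) = 2.0233
  grad(y) = 8.233, v = y - alpha*grad = 1.7508
  prox(v) = soft_thresh(1.7508, 0.0344) = 1.7164
Iteration 2: beta = 0.3333, y = 1.7164 + 0.3333*(1.7164 - 2.0233) = 1.6141
  grad(y) = 4.1405, v = y - alpha*grad = 1.477
  prox(v) = soft_thresh(1.477, 0.0344) = 1.4426
f(x_2) = 5*1.4426^2 - 12*1.4426 + 1.04*|1.4426| = -5.4055


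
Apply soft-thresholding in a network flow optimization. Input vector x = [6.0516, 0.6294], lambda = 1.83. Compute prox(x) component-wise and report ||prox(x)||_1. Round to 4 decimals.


Soft-thresholding with lambda = 1.83:
prox(6.0516) = sign(6.0516)*max(|6.0516| - 1.83, 0) = 4.2216
prox(0.6294) = sign(0.6294)*max(|0.6294| - 1.83, 0) = 0.0
prox(x) = [4.2216, 0.0]
||prox(x)||_1 = 4.2216 + 0.0 = 4.2216


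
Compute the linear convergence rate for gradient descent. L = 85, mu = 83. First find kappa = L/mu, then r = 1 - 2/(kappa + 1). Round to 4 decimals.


Step 1: Compute the condition number.
kappa = L/mu = 85/83 = 1.0241
Step 2: Compute the convergence rate.
r = 1 - 2/(kappa + 1) = 1 - 2*mu/(L + mu) = (L - mu)/(L + mu) = 2/168 = 0.0119


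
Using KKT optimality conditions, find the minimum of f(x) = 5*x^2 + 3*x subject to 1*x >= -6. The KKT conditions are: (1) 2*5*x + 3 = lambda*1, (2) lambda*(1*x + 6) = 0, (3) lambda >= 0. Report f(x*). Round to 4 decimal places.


Step 1: Try lambda = 0 (constraint inactive).
Stationarity: 2*5*x + 3 = 0
x* = -3/(2*5) = -0.3
Check constraint: 1*-0.3 = -0.3 >= -6 -- satisfied.
Step 2: Compute optimal value.
f(x*) = 5*(-0.3)^2 + 3*(-0.3) = -0.45


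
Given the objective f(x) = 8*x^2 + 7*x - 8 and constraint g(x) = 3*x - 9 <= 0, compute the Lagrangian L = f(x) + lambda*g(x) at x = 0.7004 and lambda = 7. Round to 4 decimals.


Step 1: Evaluate f(x).
f(0.7004) = 8*0.7004^2 + 7*0.7004 - 8 = 0.8273
Step 2: Evaluate g(x).
g(0.7004) = 3*0.7004 - 9 = -6.8988
Step 3: Compute Lagrangian.
L = 0.8273 + 7*-6.8988 = -47.4643


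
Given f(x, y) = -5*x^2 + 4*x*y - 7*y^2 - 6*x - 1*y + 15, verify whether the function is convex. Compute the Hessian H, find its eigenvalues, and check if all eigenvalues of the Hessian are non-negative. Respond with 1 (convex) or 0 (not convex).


The Hessian of f(x,y) = -5*x^2 + 4*x*y - 7*y^2 - 6*x - 1*y + 15 is:
H = [[-10, 4], [4, -14]]
Trace = -10 - 14 = -24
Determinant = -10*-14 - (4)^2 = 124
Discriminant = (-24)^2 - 4*124 = 80.0
Eigenvalues: lambda_1 = -16.4721, lambda_2 = -7.5279
The function is not convex.

0


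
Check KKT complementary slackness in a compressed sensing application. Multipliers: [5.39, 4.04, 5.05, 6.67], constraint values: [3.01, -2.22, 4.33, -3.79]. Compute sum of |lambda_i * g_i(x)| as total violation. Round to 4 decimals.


KKT complementary slackness check:
lambda_1 * g_1 = 5.39 * 3.01 = 16.2239
lambda_2 * g_2 = 4.04 * -2.22 = -8.9688
lambda_3 * g_3 = 5.05 * 4.33 = 21.8665
lambda_4 * g_4 = 6.67 * -3.79 = -25.2793
Total violation = 16.2239 + 8.9688 + 21.8665 + 25.2793 = 72.3385


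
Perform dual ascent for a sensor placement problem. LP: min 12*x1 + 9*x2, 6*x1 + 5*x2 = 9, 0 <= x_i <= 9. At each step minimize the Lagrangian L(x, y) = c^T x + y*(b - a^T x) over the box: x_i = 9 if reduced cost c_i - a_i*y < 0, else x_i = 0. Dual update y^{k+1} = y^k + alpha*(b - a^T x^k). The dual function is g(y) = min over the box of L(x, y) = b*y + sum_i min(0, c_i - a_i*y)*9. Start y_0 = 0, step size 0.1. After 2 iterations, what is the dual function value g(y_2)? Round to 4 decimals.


Dual ascent for LP: min 12*x1 + 9*x2, 6*x1 + 5*x2 = 9, 0 <= x_i <= 9
Step 1: y^k = 0.0, reduced costs: (12.0, 9.0)
  x^k = (0.0, 0.0), subgradient = b - a^T x = 9.0
  y^{k+1} = 0.0 + 0.1*9.0 = 0.9
Step 2: y^k = 0.9, reduced costs: (6.6, 4.5)
  x^k = (0.0, 0.0), subgradient = b - a^T x = 9.0
  y^{k+1} = 0.9 + 0.1*9.0 = 1.8
Dual objective at y_2 = 1.8: reduced costs (1.2, 0.0), box minimizer x = (0.0, 0.0)
g(y_2) = b*y + (c1 - a1*y)*x1 + (c2 - a2*y)*x2 = 9*1.8 + 1.2*0.0 + 0.0*0.0 = 16.2 + 0.0 + 0.0 = 16.2


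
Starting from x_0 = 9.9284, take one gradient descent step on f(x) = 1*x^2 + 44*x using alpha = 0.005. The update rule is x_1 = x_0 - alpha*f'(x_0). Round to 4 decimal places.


We compute the gradient at x_0 and apply the update.
f'(x) = 2*x + 44
f'(9.9284) = 2*9.9284 + 44 = 63.8568
x_1 = 9.9284 - 0.005*63.8568 = 9.6091


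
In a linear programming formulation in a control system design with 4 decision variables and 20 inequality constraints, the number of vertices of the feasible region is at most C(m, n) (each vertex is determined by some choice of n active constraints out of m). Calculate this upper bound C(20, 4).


Each vertex corresponds to some choice of n active constraints out of m, so the number of vertices is at most C(m, n) = m! / (n!(m-n)!).
m = 20, n = 4
Numerator: 20 * 19 * 18 * 17
Denominator: 4! = 24
C(20, 4) = 4845


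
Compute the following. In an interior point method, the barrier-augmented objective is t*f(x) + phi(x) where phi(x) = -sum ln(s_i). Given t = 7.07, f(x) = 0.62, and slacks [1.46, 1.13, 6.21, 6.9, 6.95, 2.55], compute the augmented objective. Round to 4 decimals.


Step 1: Compute log-barrier.
ln values: [0.3784, 0.1222, 1.8262, 1.9315, 1.9387, 0.9361]
phi = -(0.3784 + 0.1222 + 1.8262 + 1.9315 + 1.9387 + 0.9361) = -7.1332
Step 2: Compute augmented objective.
t*f(x) = 7.07*0.62 = 4.3834
Total = 4.3834 - 7.1332 = -2.7498


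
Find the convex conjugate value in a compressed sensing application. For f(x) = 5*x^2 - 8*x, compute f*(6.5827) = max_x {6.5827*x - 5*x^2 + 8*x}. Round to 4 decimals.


f*(y) = sup_x {y*x - a*x^2 - b*x} = sup_x {(y-b)*x - a*x^2}
FOC: (y - b) - 2a*x = 0 => x* = (y - b)/(2a)
x* = (6.5827 + 8)/(2*5) = 1.4583
f*(6.5827) = (y-b)^2/(4a) = (6.5827 + 8)^2/(4*5)
= 212.6551/20 = 10.6328


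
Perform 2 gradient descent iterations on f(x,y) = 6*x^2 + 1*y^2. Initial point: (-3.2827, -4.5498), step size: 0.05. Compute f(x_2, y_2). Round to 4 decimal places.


Gradient descent on f(x,y) = 6*x^2 + 1*y^2.
Starting point: (-3.2827, -4.5498), alpha = 0.05
Step 1: grad_x = 2*6*-3.2827 = -39.3924, grad_y = 2*1*-4.5498 = -9.0996
  x_1 = -3.2827 - 0.05*-39.3924 = -1.3131
  y_1 = -4.5498 - 0.05*-9.0996 = -4.0948
Step 2: grad_x = 2*6*-1.3131 = -15.757, grad_y = 2*1*-4.0948 = -8.1896
  x_2 = -1.3131 - 0.05*-15.757 = -0.5252
  y_2 = -4.0948 - 0.05*-8.1896 = -3.6853
f(-0.5252, -3.6853) = 6*(-0.5252)^2 + 1*(-3.6853)^2 = 15.2369


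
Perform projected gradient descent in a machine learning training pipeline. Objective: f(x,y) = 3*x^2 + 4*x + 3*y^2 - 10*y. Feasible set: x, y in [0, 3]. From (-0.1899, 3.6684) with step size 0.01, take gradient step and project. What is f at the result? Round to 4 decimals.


Step 1: Compute gradient at (-0.1899, 3.6684).
grad_x = 2*3*-0.1899 + 4 = 2.8606
grad_y = 2*3*3.6684 - 10 = 12.0104
Step 2: Gradient step.
x_raw = -0.1899 - 0.01*2.8606 = -0.2185
y_raw = 3.6684 - 0.01*12.0104 = 3.5483
Step 3: Project onto [0, 3].
x_proj = clip(-0.2185) = 0.0
y_proj = clip(3.5483) = 3.0
Step 4: Evaluate f.
f(0.0, 3.0) = -3.0


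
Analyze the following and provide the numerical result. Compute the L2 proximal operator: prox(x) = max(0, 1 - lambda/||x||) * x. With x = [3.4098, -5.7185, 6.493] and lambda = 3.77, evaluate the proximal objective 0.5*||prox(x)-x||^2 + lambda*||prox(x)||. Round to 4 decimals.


Step 1: Compute ||x||.
||x|| = 9.2998
Step 2: Compute scaling factor.
scale = max(0, 1 - 3.77/9.2998) = 0.5946
Step 3: prox(x) = [2.0275, -3.4003, 3.8608]
||prox(x)|| = 5.5298
Step 4: Proximal objective.
0.5*||prox-x||^2 = 7.1065
lambda*||prox|| = 20.8473
Total = 27.9539


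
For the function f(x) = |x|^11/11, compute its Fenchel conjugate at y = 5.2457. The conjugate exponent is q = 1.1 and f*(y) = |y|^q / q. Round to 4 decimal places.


The conjugate exponent q satisfies 1/p + 1/q = 1.
p = 11, so q = 11/(11 - 1) = 1.1
|y|^q = 5.2457^1.1 = 6.1913
f*(5.2457) = 6.1913 / 1.1 = 5.6285


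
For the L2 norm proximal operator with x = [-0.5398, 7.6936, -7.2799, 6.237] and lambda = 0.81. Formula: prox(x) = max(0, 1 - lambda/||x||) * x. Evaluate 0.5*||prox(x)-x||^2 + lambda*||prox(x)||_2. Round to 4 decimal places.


Step 1: Compute ||x||.
||x|| = 12.3037
Step 2: Compute scaling factor.
scale = max(0, 1 - 0.81/12.3037) = 0.9342
Step 3: prox(x) = [-0.5043, 7.1871, -6.8006, 5.8264]
||prox(x)|| = 11.4937
Step 4: Proximal objective.
0.5*||prox-x||^2 = 0.3281
lambda*||prox|| = 9.3099
Total = 9.6379


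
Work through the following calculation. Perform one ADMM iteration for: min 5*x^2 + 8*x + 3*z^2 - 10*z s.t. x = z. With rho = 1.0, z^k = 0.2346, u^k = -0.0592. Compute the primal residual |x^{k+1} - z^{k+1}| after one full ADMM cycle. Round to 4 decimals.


ADMM iteration with rho = 1.0, z^k = 0.2346, u^k = -0.0592
Step 1: x-update.
Minimize 5*x^2 + 8*x + (1.0/2)*(x - 0.2346 - 0.0592)^2
FOC: (2*5 + 1.0)*x = -8 + 1.0*(0.2346 + 0.0592)
x^{k+1} = -0.7006
Step 2: z-update.
Minimize 3*z^2 - 10*z + (1.0/2)*(-0.7006 - z - 0.0592)^2
FOC: (2*3 + 1.0)*z = 10 + 1.0*(-0.7006 - 0.0592)
z^{k+1} = 1.32
Step 3: u-update.
u^{k+1} = -0.0592 - 0.7006 - 1.32 = -2.0798
Step 4: Primal residual = |-0.7006 - 1.32| = 2.0206


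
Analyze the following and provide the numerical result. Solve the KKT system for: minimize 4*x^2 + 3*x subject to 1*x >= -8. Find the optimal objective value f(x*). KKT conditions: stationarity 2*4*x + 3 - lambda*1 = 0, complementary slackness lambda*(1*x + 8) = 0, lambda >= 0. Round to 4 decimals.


Step 1: Try lambda = 0 (constraint inactive).
Stationarity: 2*4*x + 3 = 0
x* = -3/(2*4) = -0.375
Check constraint: 1*-0.375 = -0.375 >= -8 -- satisfied.
Step 2: Compute optimal value.
f(x*) = 4*(-0.375)^2 + 3*(-0.375) = -0.5625


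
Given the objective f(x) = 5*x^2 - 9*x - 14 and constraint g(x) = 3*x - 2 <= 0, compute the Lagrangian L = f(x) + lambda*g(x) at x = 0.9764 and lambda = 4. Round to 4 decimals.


Step 1: Evaluate f(x).
f(0.9764) = 5*0.9764^2 - 9*0.9764 - 14 = -18.0208
Step 2: Evaluate g(x).
g(0.9764) = 3*0.9764 - 2 = 0.9292
Step 3: Compute Lagrangian.
L = -18.0208 + 4*0.9292 = -14.304


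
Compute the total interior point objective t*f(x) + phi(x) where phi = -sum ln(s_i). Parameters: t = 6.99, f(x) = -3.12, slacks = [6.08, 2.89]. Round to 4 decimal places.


Step 1: Compute log-barrier.
ln values: [1.805, 1.0613]
phi = -(1.805 + 1.0613) = -2.8663
Step 2: Compute augmented objective.
t*f(x) = 6.99*-3.12 = -21.8088
Total = -21.8088 - 2.8663 = -24.6751


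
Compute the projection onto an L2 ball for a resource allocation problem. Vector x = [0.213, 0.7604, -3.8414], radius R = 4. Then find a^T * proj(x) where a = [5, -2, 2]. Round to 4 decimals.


Step 1: Compute ||x|| (intermediates to 6 decimals).
||x|| = sqrt(0.213^2 + 0.7604^2 + (-3.8414)^2) = 3.921726
Step 2: Project.
Since ||x|| <= R, proj = x (no scaling needed).
proj(x) = [0.213, 0.7604, -3.8414]
Step 3: Dot product.
a^T * proj(x) = 5*0.213 - 2*0.7604 + 2*(-3.8414) = -8.1386


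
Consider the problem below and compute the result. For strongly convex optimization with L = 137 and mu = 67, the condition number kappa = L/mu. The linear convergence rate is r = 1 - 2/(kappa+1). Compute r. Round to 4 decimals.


Step 1: Compute the condition number.
kappa = L/mu = 137/67 = 2.0448
Step 2: Compute the convergence rate.
r = 1 - 2/(kappa + 1) = 1 - 2*mu/(L + mu) = (L - mu)/(L + mu) = 70/204 = 0.3431


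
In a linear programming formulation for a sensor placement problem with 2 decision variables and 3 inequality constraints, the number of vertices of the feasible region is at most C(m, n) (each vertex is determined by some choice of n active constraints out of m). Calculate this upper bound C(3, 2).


Each vertex corresponds to some choice of n active constraints out of m, so the number of vertices is at most C(m, n) = m! / (n!(m-n)!).
m = 3, n = 2
Numerator: 3 * 2
Denominator: 2! = 2
C(3, 2) = 3


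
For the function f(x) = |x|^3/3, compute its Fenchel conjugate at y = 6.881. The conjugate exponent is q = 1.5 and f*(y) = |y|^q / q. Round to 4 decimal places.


The conjugate exponent q satisfies 1/p + 1/q = 1.
p = 3, so q = 3/(3 - 1) = 1.5
|y|^q = 6.881^1.5 = 18.05
f*(6.881) = 18.05 / 1.5 = 12.0333


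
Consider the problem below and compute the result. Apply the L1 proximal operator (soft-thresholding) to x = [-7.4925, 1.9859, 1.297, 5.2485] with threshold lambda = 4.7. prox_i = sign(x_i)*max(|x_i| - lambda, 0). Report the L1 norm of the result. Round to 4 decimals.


Soft-thresholding with lambda = 4.7:
prox(-7.4925) = sign(-7.4925)*max(|-7.4925| - 4.7, 0) = -2.7925
prox(1.9859) = sign(1.9859)*max(|1.9859| - 4.7, 0) = 0.0
prox(1.297) = sign(1.297)*max(|1.297| - 4.7, 0) = 0.0
prox(5.2485) = sign(5.2485)*max(|5.2485| - 4.7, 0) = 0.5485
prox(x) = [-2.7925, 0.0, 0.0, 0.5485]
||prox(x)||_1 = 2.7925 + 0.0 + 0.0 + 0.5485 = 3.341


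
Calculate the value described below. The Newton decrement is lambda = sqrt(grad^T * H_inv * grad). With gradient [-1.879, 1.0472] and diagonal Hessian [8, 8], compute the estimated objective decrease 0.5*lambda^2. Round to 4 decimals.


Step 1: H is diagonal, so H^(-1) * g = [-0.2349, 0.1309].
Step 2: g^T H^(-1) g = sum_i g_i^2 / H_ii
  = (-1.879)^2/8 + (1.0472)^2/8
  = 0.4413 + 0.1371 = 0.5784
Step 3: Objective decrease = 0.5 * g^T H^(-1) g = 0.2892


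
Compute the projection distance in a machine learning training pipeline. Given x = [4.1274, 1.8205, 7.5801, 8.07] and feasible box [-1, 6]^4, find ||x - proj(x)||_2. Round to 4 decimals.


Project each component onto [-1, 6].
clip(4.1274) = 4.1274, clip(1.8205) = 1.8205, clip(7.5801) = 6.0, clip(8.07) = 6.0
Projection = [4.1274, 1.8205, 6.0, 6.0]
Squared diffs: [0.0, 0.0, 2.4967, 4.2849]
Distance = sqrt(6.7816) = 2.6042


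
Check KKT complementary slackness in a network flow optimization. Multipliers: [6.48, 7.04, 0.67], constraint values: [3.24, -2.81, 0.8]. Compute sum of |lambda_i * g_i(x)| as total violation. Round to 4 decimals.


KKT complementary slackness check:
lambda_1 * g_1 = 6.48 * 3.24 = 20.9952
lambda_2 * g_2 = 7.04 * -2.81 = -19.7824
lambda_3 * g_3 = 0.67 * 0.8 = 0.536
Total violation = 20.9952 + 19.7824 + 0.536 = 41.3136


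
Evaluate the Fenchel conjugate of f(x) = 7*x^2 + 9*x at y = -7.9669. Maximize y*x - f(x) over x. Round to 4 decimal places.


f*(y) = sup_x {y*x - a*x^2 - b*x} = sup_x {(y-b)*x - a*x^2}
FOC: (y - b) - 2a*x = 0 => x* = (y - b)/(2a)
x* = (-7.9669 - 9)/(2*7) = -1.2119
f*(-7.9669) = (y-b)^2/(4a) = (-7.9669 - 9)^2/(4*7)
= 287.8757/28 = 10.2813


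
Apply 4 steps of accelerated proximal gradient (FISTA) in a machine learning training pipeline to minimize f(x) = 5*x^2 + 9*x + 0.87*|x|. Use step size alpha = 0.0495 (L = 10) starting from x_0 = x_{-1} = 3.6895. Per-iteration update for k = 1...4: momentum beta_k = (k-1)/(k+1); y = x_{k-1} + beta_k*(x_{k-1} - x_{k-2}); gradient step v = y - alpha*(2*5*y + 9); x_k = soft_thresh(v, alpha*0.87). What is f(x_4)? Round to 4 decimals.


FISTA on f(x) = 5*x^2 + 9*x + 0.87*|x|
L = 10, alpha = 0.0495
Iteration 1: beta = 0.0, y = 3.6895 + 0.0*(3.6895 - 3.6895) = 3.6895
  grad(y) = 45.895, v = y - alpha*grad = 1.4177
  prox(v) = soft_thresh(1.4177, 0.0431) = 1.3746
Iteration 2: beta = 0.3333, y = 1.3746 + 0.3333*(1.3746 - 3.6895) = 0.603
  grad(y) = 15.0301, v = y - alpha*grad = -0.141
  prox(v) = soft_thresh(-0.141, 0.0431) = -0.0979
Iteration 3: beta = 0.5, y = -0.0979 + 0.5*(-0.0979 - 1.3746) = -0.8342
  grad(y) = 0.6581, v = y - alpha*grad = -0.8668
  prox(v) = soft_thresh(-0.8668, 0.0431) = -0.8237
Iteration 4: beta = 0.6, y = -0.8237 + 0.6*(-0.8237 + 0.0979) = -1.2592
  grad(y) = -3.5917, v = y - alpha*grad = -1.0814
  prox(v) = soft_thresh(-1.0814, 0.0431) = -1.0383
f(x_4) = 5*(-1.0383)^2 + 9*(-1.0383) + 0.87*|-1.0383| = -3.051
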